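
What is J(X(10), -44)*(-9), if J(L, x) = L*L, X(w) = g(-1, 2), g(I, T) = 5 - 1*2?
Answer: -81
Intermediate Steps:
g(I, T) = 3 (g(I, T) = 5 - 2 = 3)
X(w) = 3
J(L, x) = L**2
J(X(10), -44)*(-9) = 3**2*(-9) = 9*(-9) = -81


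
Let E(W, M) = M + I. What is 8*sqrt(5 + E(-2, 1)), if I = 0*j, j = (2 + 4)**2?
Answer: 8*sqrt(6) ≈ 19.596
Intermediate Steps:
j = 36 (j = 6**2 = 36)
I = 0 (I = 0*36 = 0)
E(W, M) = M (E(W, M) = M + 0 = M)
8*sqrt(5 + E(-2, 1)) = 8*sqrt(5 + 1) = 8*sqrt(6)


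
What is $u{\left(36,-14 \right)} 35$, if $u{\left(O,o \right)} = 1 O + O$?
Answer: $2520$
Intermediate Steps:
$u{\left(O,o \right)} = 2 O$ ($u{\left(O,o \right)} = O + O = 2 O$)
$u{\left(36,-14 \right)} 35 = 2 \cdot 36 \cdot 35 = 72 \cdot 35 = 2520$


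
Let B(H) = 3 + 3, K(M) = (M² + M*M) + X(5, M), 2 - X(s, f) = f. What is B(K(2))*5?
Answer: 30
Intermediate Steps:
X(s, f) = 2 - f
K(M) = 2 - M + 2*M² (K(M) = (M² + M*M) + (2 - M) = (M² + M²) + (2 - M) = 2*M² + (2 - M) = 2 - M + 2*M²)
B(H) = 6
B(K(2))*5 = 6*5 = 30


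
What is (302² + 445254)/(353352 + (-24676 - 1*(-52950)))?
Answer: 268229/190813 ≈ 1.4057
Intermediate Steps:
(302² + 445254)/(353352 + (-24676 - 1*(-52950))) = (91204 + 445254)/(353352 + (-24676 + 52950)) = 536458/(353352 + 28274) = 536458/381626 = 536458*(1/381626) = 268229/190813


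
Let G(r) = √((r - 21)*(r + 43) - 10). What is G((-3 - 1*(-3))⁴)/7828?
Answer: I*√913/7828 ≈ 0.00386*I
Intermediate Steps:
G(r) = √(-10 + (-21 + r)*(43 + r)) (G(r) = √((-21 + r)*(43 + r) - 10) = √(-10 + (-21 + r)*(43 + r)))
G((-3 - 1*(-3))⁴)/7828 = √(-913 + ((-3 - 1*(-3))⁴)² + 22*(-3 - 1*(-3))⁴)/7828 = √(-913 + ((-3 + 3)⁴)² + 22*(-3 + 3)⁴)*(1/7828) = √(-913 + (0⁴)² + 22*0⁴)*(1/7828) = √(-913 + 0² + 22*0)*(1/7828) = √(-913 + 0 + 0)*(1/7828) = √(-913)*(1/7828) = (I*√913)*(1/7828) = I*√913/7828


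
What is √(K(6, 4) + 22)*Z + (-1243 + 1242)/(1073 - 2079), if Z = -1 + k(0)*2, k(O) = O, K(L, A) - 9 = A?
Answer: 1/1006 - √35 ≈ -5.9151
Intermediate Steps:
K(L, A) = 9 + A
Z = -1 (Z = -1 + 0*2 = -1 + 0 = -1)
√(K(6, 4) + 22)*Z + (-1243 + 1242)/(1073 - 2079) = √((9 + 4) + 22)*(-1) + (-1243 + 1242)/(1073 - 2079) = √(13 + 22)*(-1) - 1/(-1006) = √35*(-1) - 1*(-1/1006) = -√35 + 1/1006 = 1/1006 - √35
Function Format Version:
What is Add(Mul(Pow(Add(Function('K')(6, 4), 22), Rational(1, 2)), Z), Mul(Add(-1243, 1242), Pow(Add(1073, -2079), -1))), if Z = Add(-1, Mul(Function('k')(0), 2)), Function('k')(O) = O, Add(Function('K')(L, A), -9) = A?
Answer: Add(Rational(1, 1006), Mul(-1, Pow(35, Rational(1, 2)))) ≈ -5.9151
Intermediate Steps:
Function('K')(L, A) = Add(9, A)
Z = -1 (Z = Add(-1, Mul(0, 2)) = Add(-1, 0) = -1)
Add(Mul(Pow(Add(Function('K')(6, 4), 22), Rational(1, 2)), Z), Mul(Add(-1243, 1242), Pow(Add(1073, -2079), -1))) = Add(Mul(Pow(Add(Add(9, 4), 22), Rational(1, 2)), -1), Mul(Add(-1243, 1242), Pow(Add(1073, -2079), -1))) = Add(Mul(Pow(Add(13, 22), Rational(1, 2)), -1), Mul(-1, Pow(-1006, -1))) = Add(Mul(Pow(35, Rational(1, 2)), -1), Mul(-1, Rational(-1, 1006))) = Add(Mul(-1, Pow(35, Rational(1, 2))), Rational(1, 1006)) = Add(Rational(1, 1006), Mul(-1, Pow(35, Rational(1, 2))))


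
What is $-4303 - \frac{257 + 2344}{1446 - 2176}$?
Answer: $- \frac{3138589}{730} \approx -4299.4$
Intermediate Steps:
$-4303 - \frac{257 + 2344}{1446 - 2176} = -4303 - \frac{2601}{-730} = -4303 - 2601 \left(- \frac{1}{730}\right) = -4303 - - \frac{2601}{730} = -4303 + \frac{2601}{730} = - \frac{3138589}{730}$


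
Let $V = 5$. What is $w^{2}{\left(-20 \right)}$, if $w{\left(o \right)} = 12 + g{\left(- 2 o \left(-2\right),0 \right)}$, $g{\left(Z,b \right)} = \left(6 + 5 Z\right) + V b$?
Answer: $145924$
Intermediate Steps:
$g{\left(Z,b \right)} = 6 + 5 Z + 5 b$ ($g{\left(Z,b \right)} = \left(6 + 5 Z\right) + 5 b = 6 + 5 Z + 5 b$)
$w{\left(o \right)} = 18 + 20 o$ ($w{\left(o \right)} = 12 + \left(6 + 5 - 2 o \left(-2\right) + 5 \cdot 0\right) = 12 + \left(6 + 5 \cdot 4 o + 0\right) = 12 + \left(6 + 20 o + 0\right) = 12 + \left(6 + 20 o\right) = 18 + 20 o$)
$w^{2}{\left(-20 \right)} = \left(18 + 20 \left(-20\right)\right)^{2} = \left(18 - 400\right)^{2} = \left(-382\right)^{2} = 145924$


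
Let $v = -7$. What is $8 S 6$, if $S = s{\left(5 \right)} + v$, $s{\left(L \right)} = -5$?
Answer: $-576$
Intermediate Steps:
$S = -12$ ($S = -5 - 7 = -12$)
$8 S 6 = 8 \left(-12\right) 6 = \left(-96\right) 6 = -576$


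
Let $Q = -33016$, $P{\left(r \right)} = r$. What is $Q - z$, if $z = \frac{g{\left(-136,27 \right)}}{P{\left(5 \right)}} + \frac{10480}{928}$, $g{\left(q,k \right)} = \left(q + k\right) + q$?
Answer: $- \frac{1912741}{58} \approx -32978.0$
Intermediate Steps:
$g{\left(q,k \right)} = k + 2 q$ ($g{\left(q,k \right)} = \left(k + q\right) + q = k + 2 q$)
$z = - \frac{2187}{58}$ ($z = \frac{27 + 2 \left(-136\right)}{5} + \frac{10480}{928} = \left(27 - 272\right) \frac{1}{5} + 10480 \cdot \frac{1}{928} = \left(-245\right) \frac{1}{5} + \frac{655}{58} = -49 + \frac{655}{58} = - \frac{2187}{58} \approx -37.707$)
$Q - z = -33016 - - \frac{2187}{58} = -33016 + \frac{2187}{58} = - \frac{1912741}{58}$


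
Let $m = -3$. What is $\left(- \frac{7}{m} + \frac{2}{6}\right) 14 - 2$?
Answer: $\frac{106}{3} \approx 35.333$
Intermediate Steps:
$\left(- \frac{7}{m} + \frac{2}{6}\right) 14 - 2 = \left(- \frac{7}{-3} + \frac{2}{6}\right) 14 - 2 = \left(\left(-7\right) \left(- \frac{1}{3}\right) + 2 \cdot \frac{1}{6}\right) 14 - 2 = \left(\frac{7}{3} + \frac{1}{3}\right) 14 - 2 = \frac{8}{3} \cdot 14 - 2 = \frac{112}{3} - 2 = \frac{106}{3}$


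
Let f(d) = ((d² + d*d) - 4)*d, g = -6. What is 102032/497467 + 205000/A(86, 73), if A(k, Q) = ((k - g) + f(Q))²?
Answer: 15433021855714198/75245083899992163 ≈ 0.20510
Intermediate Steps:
f(d) = d*(-4 + 2*d²) (f(d) = ((d² + d²) - 4)*d = (2*d² - 4)*d = (-4 + 2*d²)*d = d*(-4 + 2*d²))
A(k, Q) = (6 + k + 2*Q*(-2 + Q²))² (A(k, Q) = ((k - 1*(-6)) + 2*Q*(-2 + Q²))² = ((k + 6) + 2*Q*(-2 + Q²))² = ((6 + k) + 2*Q*(-2 + Q²))² = (6 + k + 2*Q*(-2 + Q²))²)
102032/497467 + 205000/A(86, 73) = 102032/497467 + 205000/((6 + 86 + 2*73*(-2 + 73²))²) = 102032*(1/497467) + 205000/((6 + 86 + 2*73*(-2 + 5329))²) = 102032/497467 + 205000/((6 + 86 + 2*73*5327)²) = 102032/497467 + 205000/((6 + 86 + 777742)²) = 102032/497467 + 205000/(777834²) = 102032/497467 + 205000/605025731556 = 102032/497467 + 205000*(1/605025731556) = 102032/497467 + 51250/151256432889 = 15433021855714198/75245083899992163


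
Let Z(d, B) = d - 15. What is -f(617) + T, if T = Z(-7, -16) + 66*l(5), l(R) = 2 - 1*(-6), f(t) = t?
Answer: -111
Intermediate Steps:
Z(d, B) = -15 + d
l(R) = 8 (l(R) = 2 + 6 = 8)
T = 506 (T = (-15 - 7) + 66*8 = -22 + 528 = 506)
-f(617) + T = -1*617 + 506 = -617 + 506 = -111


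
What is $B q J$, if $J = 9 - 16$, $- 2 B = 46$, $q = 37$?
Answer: $5957$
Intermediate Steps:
$B = -23$ ($B = \left(- \frac{1}{2}\right) 46 = -23$)
$J = -7$ ($J = 9 - 16 = -7$)
$B q J = \left(-23\right) 37 \left(-7\right) = \left(-851\right) \left(-7\right) = 5957$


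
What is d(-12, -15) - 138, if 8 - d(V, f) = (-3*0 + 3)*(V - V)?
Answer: -130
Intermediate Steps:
d(V, f) = 8 (d(V, f) = 8 - (-3*0 + 3)*(V - V) = 8 - (0 + 3)*0 = 8 - 3*0 = 8 - 1*0 = 8 + 0 = 8)
d(-12, -15) - 138 = 8 - 138 = -130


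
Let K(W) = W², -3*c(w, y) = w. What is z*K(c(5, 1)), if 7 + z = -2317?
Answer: -58100/9 ≈ -6455.6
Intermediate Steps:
z = -2324 (z = -7 - 2317 = -2324)
c(w, y) = -w/3
z*K(c(5, 1)) = -2324*(-⅓*5)² = -2324*(-5/3)² = -2324*25/9 = -58100/9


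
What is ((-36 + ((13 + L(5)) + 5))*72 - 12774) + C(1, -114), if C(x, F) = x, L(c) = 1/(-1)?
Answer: -14141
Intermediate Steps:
L(c) = -1
((-36 + ((13 + L(5)) + 5))*72 - 12774) + C(1, -114) = ((-36 + ((13 - 1) + 5))*72 - 12774) + 1 = ((-36 + (12 + 5))*72 - 12774) + 1 = ((-36 + 17)*72 - 12774) + 1 = (-19*72 - 12774) + 1 = (-1368 - 12774) + 1 = -14142 + 1 = -14141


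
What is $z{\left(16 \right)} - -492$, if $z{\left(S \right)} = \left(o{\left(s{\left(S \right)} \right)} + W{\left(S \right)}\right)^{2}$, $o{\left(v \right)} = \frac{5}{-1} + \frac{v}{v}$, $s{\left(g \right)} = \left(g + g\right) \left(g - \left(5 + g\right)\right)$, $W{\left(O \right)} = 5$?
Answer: $493$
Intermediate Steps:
$s{\left(g \right)} = - 10 g$ ($s{\left(g \right)} = 2 g \left(-5\right) = - 10 g$)
$o{\left(v \right)} = -4$ ($o{\left(v \right)} = 5 \left(-1\right) + 1 = -5 + 1 = -4$)
$z{\left(S \right)} = 1$ ($z{\left(S \right)} = \left(-4 + 5\right)^{2} = 1^{2} = 1$)
$z{\left(16 \right)} - -492 = 1 - -492 = 1 + 492 = 493$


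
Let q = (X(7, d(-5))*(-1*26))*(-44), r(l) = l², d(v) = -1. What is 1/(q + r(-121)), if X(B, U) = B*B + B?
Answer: 1/78705 ≈ 1.2706e-5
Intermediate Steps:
X(B, U) = B + B² (X(B, U) = B² + B = B + B²)
q = 64064 (q = ((7*(1 + 7))*(-1*26))*(-44) = ((7*8)*(-26))*(-44) = (56*(-26))*(-44) = -1456*(-44) = 64064)
1/(q + r(-121)) = 1/(64064 + (-121)²) = 1/(64064 + 14641) = 1/78705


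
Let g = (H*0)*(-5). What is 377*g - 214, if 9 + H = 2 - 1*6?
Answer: -214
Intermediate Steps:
H = -13 (H = -9 + (2 - 1*6) = -9 + (2 - 6) = -9 - 4 = -13)
g = 0 (g = -13*0*(-5) = 0*(-5) = 0)
377*g - 214 = 377*0 - 214 = 0 - 214 = -214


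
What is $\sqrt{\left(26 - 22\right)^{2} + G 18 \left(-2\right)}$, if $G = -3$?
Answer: $2 \sqrt{31} \approx 11.136$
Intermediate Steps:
$\sqrt{\left(26 - 22\right)^{2} + G 18 \left(-2\right)} = \sqrt{\left(26 - 22\right)^{2} + \left(-3\right) 18 \left(-2\right)} = \sqrt{4^{2} - -108} = \sqrt{16 + 108} = \sqrt{124} = 2 \sqrt{31}$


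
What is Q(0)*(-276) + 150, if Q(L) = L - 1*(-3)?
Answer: -678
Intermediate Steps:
Q(L) = 3 + L (Q(L) = L + 3 = 3 + L)
Q(0)*(-276) + 150 = (3 + 0)*(-276) + 150 = 3*(-276) + 150 = -828 + 150 = -678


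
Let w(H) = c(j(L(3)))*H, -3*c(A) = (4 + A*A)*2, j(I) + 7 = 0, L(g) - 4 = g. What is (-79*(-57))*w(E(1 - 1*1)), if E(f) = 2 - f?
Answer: -318212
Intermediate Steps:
L(g) = 4 + g
j(I) = -7 (j(I) = -7 + 0 = -7)
c(A) = -8/3 - 2*A²/3 (c(A) = -(4 + A*A)*2/3 = -(4 + A²)*2/3 = -(8 + 2*A²)/3 = -8/3 - 2*A²/3)
w(H) = -106*H/3 (w(H) = (-8/3 - ⅔*(-7)²)*H = (-8/3 - ⅔*49)*H = (-8/3 - 98/3)*H = -106*H/3)
(-79*(-57))*w(E(1 - 1*1)) = (-79*(-57))*(-106*(2 - (1 - 1*1))/3) = 4503*(-106*(2 - (1 - 1))/3) = 4503*(-106*(2 - 1*0)/3) = 4503*(-106*(2 + 0)/3) = 4503*(-106/3*2) = 4503*(-212/3) = -318212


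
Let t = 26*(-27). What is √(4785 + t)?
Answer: √4083 ≈ 63.898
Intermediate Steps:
t = -702
√(4785 + t) = √(4785 - 702) = √4083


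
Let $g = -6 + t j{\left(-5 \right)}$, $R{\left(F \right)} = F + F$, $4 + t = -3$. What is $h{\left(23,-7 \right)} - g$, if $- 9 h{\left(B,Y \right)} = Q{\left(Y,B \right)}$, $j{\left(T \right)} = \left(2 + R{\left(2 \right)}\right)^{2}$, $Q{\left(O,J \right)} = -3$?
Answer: $\frac{775}{3} \approx 258.33$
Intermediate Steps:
$t = -7$ ($t = -4 - 3 = -7$)
$R{\left(F \right)} = 2 F$
$j{\left(T \right)} = 36$ ($j{\left(T \right)} = \left(2 + 2 \cdot 2\right)^{2} = \left(2 + 4\right)^{2} = 6^{2} = 36$)
$h{\left(B,Y \right)} = \frac{1}{3}$ ($h{\left(B,Y \right)} = \left(- \frac{1}{9}\right) \left(-3\right) = \frac{1}{3}$)
$g = -258$ ($g = -6 - 252 = -258$)
$h{\left(23,-7 \right)} - g = \frac{1}{3} - -258 = \frac{1}{3} + 258 = \frac{775}{3}$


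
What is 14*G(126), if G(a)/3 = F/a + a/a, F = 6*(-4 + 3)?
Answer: 40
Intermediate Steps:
F = -6 (F = 6*(-1) = -6)
G(a) = 3 - 18/a (G(a) = 3*(-6/a + a/a) = 3*(-6/a + 1) = 3*(1 - 6/a) = 3 - 18/a)
14*G(126) = 14*(3 - 18/126) = 14*(3 - 18*1/126) = 14*(3 - ⅐) = 14*(20/7) = 40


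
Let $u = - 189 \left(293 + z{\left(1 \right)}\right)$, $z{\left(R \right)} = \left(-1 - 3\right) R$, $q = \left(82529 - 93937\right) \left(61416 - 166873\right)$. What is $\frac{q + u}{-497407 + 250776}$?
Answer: $- \frac{1202998835}{246631} \approx -4877.7$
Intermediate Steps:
$q = 1203053456$ ($q = \left(-11408\right) \left(-105457\right) = 1203053456$)
$z{\left(R \right)} = - 4 R$
$u = -54621$ ($u = - 189 \left(293 - 4\right) = \left(-189\right) 289 = -54621$)
$\frac{q + u}{-497407 + 250776} = \frac{1203053456 - 54621}{-497407 + 250776} = \frac{1202998835}{-246631} = 1202998835 \left(- \frac{1}{246631}\right) = - \frac{1202998835}{246631}$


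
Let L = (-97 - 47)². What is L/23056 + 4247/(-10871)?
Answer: 7968889/15665111 ≈ 0.50870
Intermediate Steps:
L = 20736 (L = (-144)² = 20736)
L/23056 + 4247/(-10871) = 20736/23056 + 4247/(-10871) = 20736*(1/23056) + 4247*(-1/10871) = 1296/1441 - 4247/10871 = 7968889/15665111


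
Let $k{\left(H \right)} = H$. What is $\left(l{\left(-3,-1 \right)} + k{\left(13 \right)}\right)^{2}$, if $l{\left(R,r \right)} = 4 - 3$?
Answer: $196$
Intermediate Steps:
$l{\left(R,r \right)} = 1$ ($l{\left(R,r \right)} = 4 - 3 = 1$)
$\left(l{\left(-3,-1 \right)} + k{\left(13 \right)}\right)^{2} = \left(1 + 13\right)^{2} = 14^{2} = 196$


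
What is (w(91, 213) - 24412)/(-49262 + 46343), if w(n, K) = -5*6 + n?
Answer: 8117/973 ≈ 8.3422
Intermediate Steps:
w(n, K) = -30 + n
(w(91, 213) - 24412)/(-49262 + 46343) = ((-30 + 91) - 24412)/(-49262 + 46343) = (61 - 24412)/(-2919) = -24351*(-1/2919) = 8117/973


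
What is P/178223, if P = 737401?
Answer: 737401/178223 ≈ 4.1375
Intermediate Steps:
P/178223 = 737401/178223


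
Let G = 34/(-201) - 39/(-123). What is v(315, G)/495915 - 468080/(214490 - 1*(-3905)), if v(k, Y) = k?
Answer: -442017331/206295917 ≈ -2.1426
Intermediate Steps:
G = 1219/8241 (G = 34*(-1/201) - 39*(-1/123) = -34/201 + 13/41 = 1219/8241 ≈ 0.14792)
v(315, G)/495915 - 468080/(214490 - 1*(-3905)) = 315/495915 - 468080/(214490 - 1*(-3905)) = 315*(1/495915) - 468080/(214490 + 3905) = 3/4723 - 468080/218395 = 3/4723 - 468080*1/218395 = 3/4723 - 93616/43679 = -442017331/206295917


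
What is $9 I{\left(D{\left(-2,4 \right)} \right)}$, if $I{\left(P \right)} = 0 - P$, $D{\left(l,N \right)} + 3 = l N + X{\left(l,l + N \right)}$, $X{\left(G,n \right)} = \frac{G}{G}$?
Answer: $90$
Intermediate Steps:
$X{\left(G,n \right)} = 1$
$D{\left(l,N \right)} = -2 + N l$ ($D{\left(l,N \right)} = -3 + \left(l N + 1\right) = -3 + \left(N l + 1\right) = -3 + \left(1 + N l\right) = -2 + N l$)
$I{\left(P \right)} = - P$
$9 I{\left(D{\left(-2,4 \right)} \right)} = 9 \left(- (-2 + 4 \left(-2\right))\right) = 9 \left(- (-2 - 8)\right) = 9 \left(\left(-1\right) \left(-10\right)\right) = 9 \cdot 10 = 90$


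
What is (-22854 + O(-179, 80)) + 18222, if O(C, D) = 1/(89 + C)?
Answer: -416881/90 ≈ -4632.0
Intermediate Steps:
(-22854 + O(-179, 80)) + 18222 = (-22854 + 1/(89 - 179)) + 18222 = (-22854 + 1/(-90)) + 18222 = (-22854 - 1/90) + 18222 = -2056861/90 + 18222 = -416881/90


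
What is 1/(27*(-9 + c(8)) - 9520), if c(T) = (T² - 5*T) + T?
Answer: -1/8899 ≈ -0.00011237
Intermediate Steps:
c(T) = T² - 4*T
1/(27*(-9 + c(8)) - 9520) = 1/(27*(-9 + 8*(-4 + 8)) - 9520) = 1/(27*(-9 + 8*4) - 9520) = 1/(27*(-9 + 32) - 9520) = 1/(27*23 - 9520) = 1/(621 - 9520) = 1/(-8899) = -1/8899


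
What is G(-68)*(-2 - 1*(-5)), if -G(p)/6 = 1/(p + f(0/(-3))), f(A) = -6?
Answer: 9/37 ≈ 0.24324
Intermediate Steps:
G(p) = -6/(-6 + p) (G(p) = -6/(p - 6) = -6/(-6 + p))
G(-68)*(-2 - 1*(-5)) = (-6/(-6 - 68))*(-2 - 1*(-5)) = (-6/(-74))*(-2 + 5) = -6*(-1/74)*3 = (3/37)*3 = 9/37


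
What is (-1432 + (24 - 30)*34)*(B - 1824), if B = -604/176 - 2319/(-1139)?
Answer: 37415948633/12529 ≈ 2.9863e+6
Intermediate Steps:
B = -69953/50116 (B = -604*1/176 - 2319*(-1/1139) = -151/44 + 2319/1139 = -69953/50116 ≈ -1.3958)
(-1432 + (24 - 30)*34)*(B - 1824) = (-1432 + (24 - 30)*34)*(-69953/50116 - 1824) = (-1432 - 6*34)*(-91481537/50116) = (-1432 - 204)*(-91481537/50116) = -1636*(-91481537/50116) = 37415948633/12529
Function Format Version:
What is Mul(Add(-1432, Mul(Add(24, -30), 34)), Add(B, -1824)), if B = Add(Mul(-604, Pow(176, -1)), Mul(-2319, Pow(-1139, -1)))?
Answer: Rational(37415948633, 12529) ≈ 2.9863e+6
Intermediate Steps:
B = Rational(-69953, 50116) (B = Add(Mul(-604, Rational(1, 176)), Mul(-2319, Rational(-1, 1139))) = Add(Rational(-151, 44), Rational(2319, 1139)) = Rational(-69953, 50116) ≈ -1.3958)
Mul(Add(-1432, Mul(Add(24, -30), 34)), Add(B, -1824)) = Mul(Add(-1432, Mul(Add(24, -30), 34)), Add(Rational(-69953, 50116), -1824)) = Mul(Add(-1432, Mul(-6, 34)), Rational(-91481537, 50116)) = Mul(Add(-1432, -204), Rational(-91481537, 50116)) = Mul(-1636, Rational(-91481537, 50116)) = Rational(37415948633, 12529)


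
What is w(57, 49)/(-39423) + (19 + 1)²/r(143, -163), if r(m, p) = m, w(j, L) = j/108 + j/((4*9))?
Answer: 141920083/50737401 ≈ 2.7971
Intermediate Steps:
w(j, L) = j/27 (w(j, L) = j*(1/108) + j/36 = j/108 + j*(1/36) = j/108 + j/36 = j/27)
w(57, 49)/(-39423) + (19 + 1)²/r(143, -163) = ((1/27)*57)/(-39423) + (19 + 1)²/143 = (19/9)*(-1/39423) + 20²*(1/143) = -19/354807 + 400*(1/143) = -19/354807 + 400/143 = 141920083/50737401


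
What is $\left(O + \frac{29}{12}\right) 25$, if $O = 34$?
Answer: $\frac{10925}{12} \approx 910.42$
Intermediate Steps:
$\left(O + \frac{29}{12}\right) 25 = \left(34 + \frac{29}{12}\right) 25 = \frac{437}{12} \cdot 25 = \frac{10925}{12}$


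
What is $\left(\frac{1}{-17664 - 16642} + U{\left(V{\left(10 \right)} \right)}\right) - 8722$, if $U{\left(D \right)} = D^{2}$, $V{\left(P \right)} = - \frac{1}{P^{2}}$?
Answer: $- \frac{1496084647847}{171530000} \approx -8722.0$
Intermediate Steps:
$V{\left(P \right)} = - \frac{1}{P^{2}}$
$\left(\frac{1}{-17664 - 16642} + U{\left(V{\left(10 \right)} \right)}\right) - 8722 = \left(\frac{1}{-17664 - 16642} + \left(- \frac{1}{100}\right)^{2}\right) - 8722 = \left(\frac{1}{-34306} + \left(\left(-1\right) \frac{1}{100}\right)^{2}\right) - 8722 = \left(- \frac{1}{34306} + \left(- \frac{1}{100}\right)^{2}\right) - 8722 = \left(- \frac{1}{34306} + \frac{1}{10000}\right) - 8722 = \frac{12153}{171530000} - 8722 = - \frac{1496084647847}{171530000}$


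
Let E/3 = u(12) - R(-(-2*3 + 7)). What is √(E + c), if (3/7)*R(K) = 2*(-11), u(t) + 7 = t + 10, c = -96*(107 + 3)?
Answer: I*√10361 ≈ 101.79*I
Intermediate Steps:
c = -10560 (c = -96*110 = -10560)
u(t) = 3 + t (u(t) = -7 + (t + 10) = -7 + (10 + t) = 3 + t)
R(K) = -154/3 (R(K) = 7*(2*(-11))/3 = (7/3)*(-22) = -154/3)
E = 199 (E = 3*((3 + 12) - 1*(-154/3)) = 3*(15 + 154/3) = 3*(199/3) = 199)
√(E + c) = √(199 - 10560) = √(-10361) = I*√10361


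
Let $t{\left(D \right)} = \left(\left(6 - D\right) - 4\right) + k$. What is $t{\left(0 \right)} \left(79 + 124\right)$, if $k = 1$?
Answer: $609$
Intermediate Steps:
$t{\left(D \right)} = 3 - D$ ($t{\left(D \right)} = \left(\left(6 - D\right) - 4\right) + 1 = \left(2 - D\right) + 1 = 3 - D$)
$t{\left(0 \right)} \left(79 + 124\right) = \left(3 - 0\right) \left(79 + 124\right) = \left(3 + 0\right) 203 = 3 \cdot 203 = 609$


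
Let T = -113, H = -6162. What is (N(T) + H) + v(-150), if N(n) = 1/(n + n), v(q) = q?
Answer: -1426513/226 ≈ -6312.0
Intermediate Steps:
N(n) = 1/(2*n)
(N(T) + H) + v(-150) = ((½)/(-113) - 6162) - 150 = ((½)*(-1/113) - 6162) - 150 = (-1/226 - 6162) - 150 = -1392613/226 - 150 = -1426513/226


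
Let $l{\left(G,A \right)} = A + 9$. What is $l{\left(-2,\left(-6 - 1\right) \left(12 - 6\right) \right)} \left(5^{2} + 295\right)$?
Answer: $-10560$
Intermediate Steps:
$l{\left(G,A \right)} = 9 + A$
$l{\left(-2,\left(-6 - 1\right) \left(12 - 6\right) \right)} \left(5^{2} + 295\right) = \left(9 + \left(-6 - 1\right) \left(12 - 6\right)\right) \left(5^{2} + 295\right) = \left(9 - 42\right) \left(25 + 295\right) = \left(9 - 42\right) 320 = \left(-33\right) 320 = -10560$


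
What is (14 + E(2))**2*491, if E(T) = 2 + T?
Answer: 159084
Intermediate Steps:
(14 + E(2))**2*491 = (14 + (2 + 2))**2*491 = (14 + 4)**2*491 = 18**2*491 = 324*491 = 159084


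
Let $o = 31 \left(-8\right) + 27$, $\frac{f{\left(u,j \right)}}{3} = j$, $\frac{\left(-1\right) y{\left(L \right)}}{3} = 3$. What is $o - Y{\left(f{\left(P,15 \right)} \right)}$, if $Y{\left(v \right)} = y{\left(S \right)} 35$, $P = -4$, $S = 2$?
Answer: $94$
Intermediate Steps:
$y{\left(L \right)} = -9$ ($y{\left(L \right)} = \left(-3\right) 3 = -9$)
$f{\left(u,j \right)} = 3 j$
$o = -221$ ($o = -248 + 27 = -221$)
$Y{\left(v \right)} = -315$ ($Y{\left(v \right)} = \left(-9\right) 35 = -315$)
$o - Y{\left(f{\left(P,15 \right)} \right)} = -221 - -315 = -221 + 315 = 94$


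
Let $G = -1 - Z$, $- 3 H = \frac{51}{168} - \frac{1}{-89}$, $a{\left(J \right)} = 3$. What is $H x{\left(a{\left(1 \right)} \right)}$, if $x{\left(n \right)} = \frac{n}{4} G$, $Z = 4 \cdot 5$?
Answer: $\frac{4707}{2848} \approx 1.6527$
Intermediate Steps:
$Z = 20$
$H = - \frac{523}{4984}$ ($H = - \frac{\frac{51}{168} - \frac{1}{-89}}{3} = - \frac{51 \cdot \frac{1}{168} - - \frac{1}{89}}{3} = - \frac{\frac{17}{56} + \frac{1}{89}}{3} = \left(- \frac{1}{3}\right) \frac{1569}{4984} = - \frac{523}{4984} \approx -0.10494$)
$G = -21$ ($G = -1 - 20 = -21$)
$x{\left(n \right)} = - \frac{21 n}{4}$ ($x{\left(n \right)} = \frac{n}{4} \left(-21\right) = - \frac{21 n}{4}$)
$H x{\left(a{\left(1 \right)} \right)} = - \frac{523 \left(\left(- \frac{21}{4}\right) 3\right)}{4984} = \left(- \frac{523}{4984}\right) \left(- \frac{63}{4}\right) = \frac{4707}{2848}$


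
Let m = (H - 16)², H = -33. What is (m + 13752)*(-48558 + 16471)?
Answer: -518301311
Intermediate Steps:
m = 2401 (m = (-33 - 16)² = (-49)² = 2401)
(m + 13752)*(-48558 + 16471) = (2401 + 13752)*(-48558 + 16471) = 16153*(-32087) = -518301311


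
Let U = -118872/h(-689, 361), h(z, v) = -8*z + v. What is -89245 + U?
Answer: -524254757/5873 ≈ -89265.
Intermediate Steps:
h(z, v) = v - 8*z
U = -118872/5873 (U = -118872/(361 - 8*(-689)) = -118872/(361 + 5512) = -118872/5873 ≈ -20.240)
-89245 + U = -89245 - 118872/5873 = -524254757/5873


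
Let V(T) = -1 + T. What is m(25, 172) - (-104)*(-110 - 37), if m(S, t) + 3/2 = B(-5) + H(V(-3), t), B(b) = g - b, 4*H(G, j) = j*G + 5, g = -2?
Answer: -61829/4 ≈ -15457.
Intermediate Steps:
H(G, j) = 5/4 + G*j/4 (H(G, j) = (j*G + 5)/4 = (G*j + 5)/4 = (5 + G*j)/4 = 5/4 + G*j/4)
B(b) = -2 - b
m(S, t) = 11/4 - t (m(S, t) = -3/2 + ((-2 - 1*(-5)) + (5/4 + (-1 - 3)*t/4)) = -3/2 + ((-2 + 5) + (5/4 + (1/4)*(-4)*t)) = -3/2 + (3 + (5/4 - t)) = -3/2 + (17/4 - t) = 11/4 - t)
m(25, 172) - (-104)*(-110 - 37) = (11/4 - 1*172) - (-104)*(-110 - 37) = (11/4 - 172) - (-104)*(-147) = -677/4 - 1*15288 = -677/4 - 15288 = -61829/4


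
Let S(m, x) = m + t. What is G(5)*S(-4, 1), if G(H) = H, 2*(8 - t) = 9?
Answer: -5/2 ≈ -2.5000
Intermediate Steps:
t = 7/2 (t = 8 - ½*9 = 8 - 9/2 = 7/2 ≈ 3.5000)
S(m, x) = 7/2 + m (S(m, x) = m + 7/2 = 7/2 + m)
G(5)*S(-4, 1) = 5*(7/2 - 4) = 5*(-½) = -5/2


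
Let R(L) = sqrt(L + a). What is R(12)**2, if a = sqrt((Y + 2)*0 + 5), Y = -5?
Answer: 12 + sqrt(5) ≈ 14.236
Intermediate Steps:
a = sqrt(5) (a = sqrt((-5 + 2)*0 + 5) = sqrt(-3*0 + 5) = sqrt(0 + 5) = sqrt(5) ≈ 2.2361)
R(L) = sqrt(L + sqrt(5))
R(12)**2 = (sqrt(12 + sqrt(5)))**2 = 12 + sqrt(5)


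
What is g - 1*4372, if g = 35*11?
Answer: -3987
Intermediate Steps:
g = 385
g - 1*4372 = 385 - 1*4372 = 385 - 4372 = -3987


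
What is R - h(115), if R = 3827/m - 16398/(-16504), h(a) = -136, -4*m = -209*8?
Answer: 252058641/1724668 ≈ 146.15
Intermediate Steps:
m = 418 (m = -(-209)*8/4 = -1/4*(-1672) = 418)
R = 17503793/1724668 (R = 3827/418 - 16398/(-16504) = 3827*(1/418) - 16398*(-1/16504) = 3827/418 + 8199/8252 = 17503793/1724668 ≈ 10.149)
R - h(115) = 17503793/1724668 - 1*(-136) = 17503793/1724668 + 136 = 252058641/1724668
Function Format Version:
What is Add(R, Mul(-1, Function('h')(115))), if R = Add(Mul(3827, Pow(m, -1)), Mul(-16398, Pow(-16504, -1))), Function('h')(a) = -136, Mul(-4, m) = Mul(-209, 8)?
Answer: Rational(252058641, 1724668) ≈ 146.15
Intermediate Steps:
m = 418 (m = Mul(Rational(-1, 4), Mul(-209, 8)) = Mul(Rational(-1, 4), -1672) = 418)
R = Rational(17503793, 1724668) (R = Add(Mul(3827, Pow(418, -1)), Mul(-16398, Pow(-16504, -1))) = Add(Mul(3827, Rational(1, 418)), Mul(-16398, Rational(-1, 16504))) = Add(Rational(3827, 418), Rational(8199, 8252)) = Rational(17503793, 1724668) ≈ 10.149)
Add(R, Mul(-1, Function('h')(115))) = Add(Rational(17503793, 1724668), Mul(-1, -136)) = Add(Rational(17503793, 1724668), 136) = Rational(252058641, 1724668)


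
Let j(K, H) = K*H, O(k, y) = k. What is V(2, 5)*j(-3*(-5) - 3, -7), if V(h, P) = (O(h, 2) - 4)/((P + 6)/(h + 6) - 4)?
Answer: -64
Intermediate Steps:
V(h, P) = (-4 + h)/(-4 + (6 + P)/(6 + h)) (V(h, P) = (h - 4)/((P + 6)/(h + 6) - 4) = (-4 + h)/((6 + P)/(6 + h) - 4) = (-4 + h)/(-4 + (6 + P)/(6 + h)))
j(K, H) = H*K
V(2, 5)*j(-3*(-5) - 3, -7) = ((24 - 1*2**2 - 2*2)/(18 - 1*5 + 4*2))*(-7*(-3*(-5) - 3)) = ((24 - 1*4 - 4)/(18 - 5 + 8))*(-7*(15 - 3)) = ((24 - 4 - 4)/21)*(-7*12) = ((1/21)*16)*(-84) = (16/21)*(-84) = -64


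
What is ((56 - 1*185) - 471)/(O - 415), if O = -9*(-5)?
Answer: 60/37 ≈ 1.6216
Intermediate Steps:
O = 45
((56 - 1*185) - 471)/(O - 415) = ((56 - 1*185) - 471)/(45 - 415) = ((56 - 185) - 471)/(-370) = (-129 - 471)*(-1/370) = -600*(-1/370) = 60/37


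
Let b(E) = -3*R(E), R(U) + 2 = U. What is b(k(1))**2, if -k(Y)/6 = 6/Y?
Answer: 12996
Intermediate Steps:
k(Y) = -36/Y
R(U) = -2 + U
b(E) = 6 - 3*E (b(E) = -3*(-2 + E) = 6 - 3*E)
b(k(1))**2 = (6 - (-108)/1)**2 = (6 - (-108))**2 = (6 - 3*(-36))**2 = (6 + 108)**2 = 114**2 = 12996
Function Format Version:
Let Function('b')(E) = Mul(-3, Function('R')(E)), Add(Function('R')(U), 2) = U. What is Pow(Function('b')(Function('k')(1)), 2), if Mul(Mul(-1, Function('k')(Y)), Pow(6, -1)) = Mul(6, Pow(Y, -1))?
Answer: 12996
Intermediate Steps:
Function('k')(Y) = Mul(-36, Pow(Y, -1)) (Function('k')(Y) = Mul(-6, Mul(6, Pow(Y, -1))) = Mul(-36, Pow(Y, -1)))
Function('R')(U) = Add(-2, U)
Function('b')(E) = Add(6, Mul(-3, E)) (Function('b')(E) = Mul(-3, Add(-2, E)) = Add(6, Mul(-3, E)))
Pow(Function('b')(Function('k')(1)), 2) = Pow(Add(6, Mul(-3, Mul(-36, Pow(1, -1)))), 2) = Pow(Add(6, Mul(-3, Mul(-36, 1))), 2) = Pow(Add(6, Mul(-3, -36)), 2) = Pow(Add(6, 108), 2) = Pow(114, 2) = 12996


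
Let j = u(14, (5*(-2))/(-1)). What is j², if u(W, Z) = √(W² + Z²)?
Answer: 296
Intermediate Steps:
j = 2*√74 (j = √(14² + ((5*(-2))/(-1))²) = √(196 + (-10*(-1))²) = √(196 + 10²) = √(196 + 100) = √296 = 2*√74 ≈ 17.205)
j² = (2*√74)² = 296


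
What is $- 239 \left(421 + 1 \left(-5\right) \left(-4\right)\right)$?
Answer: $-105399$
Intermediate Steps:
$- 239 \left(421 + 1 \left(-5\right) \left(-4\right)\right) = - 239 \left(421 - -20\right) = - 239 \left(421 + 20\right) = \left(-239\right) 441 = -105399$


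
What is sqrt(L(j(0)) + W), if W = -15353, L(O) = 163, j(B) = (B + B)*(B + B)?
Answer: 7*I*sqrt(310) ≈ 123.25*I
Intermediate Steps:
j(B) = 4*B**2 (j(B) = (2*B)*(2*B) = 4*B**2)
sqrt(L(j(0)) + W) = sqrt(163 - 15353) = sqrt(-15190) = 7*I*sqrt(310)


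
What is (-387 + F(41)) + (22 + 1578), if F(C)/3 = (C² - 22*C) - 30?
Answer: 3460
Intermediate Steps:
F(C) = -90 - 66*C + 3*C² (F(C) = 3*((C² - 22*C) - 30) = 3*(-30 + C² - 22*C) = -90 - 66*C + 3*C²)
(-387 + F(41)) + (22 + 1578) = (-387 + (-90 - 66*41 + 3*41²)) + (22 + 1578) = (-387 + (-90 - 2706 + 3*1681)) + 1600 = (-387 + (-90 - 2706 + 5043)) + 1600 = (-387 + 2247) + 1600 = 1860 + 1600 = 3460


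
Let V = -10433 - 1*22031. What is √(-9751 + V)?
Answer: I*√42215 ≈ 205.46*I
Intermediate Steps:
V = -32464 (V = -10433 - 22031 = -32464)
√(-9751 + V) = √(-9751 - 32464) = √(-42215) = I*√42215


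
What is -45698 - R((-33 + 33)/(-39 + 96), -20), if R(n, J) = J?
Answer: -45678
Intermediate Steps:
-45698 - R((-33 + 33)/(-39 + 96), -20) = -45698 - 1*(-20) = -45698 + 20 = -45678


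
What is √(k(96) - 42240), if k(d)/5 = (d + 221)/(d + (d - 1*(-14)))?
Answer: I*√1792170130/206 ≈ 205.5*I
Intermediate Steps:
k(d) = 5*(221 + d)/(14 + 2*d) (k(d) = 5*((d + 221)/(d + (d - 1*(-14)))) = 5*((221 + d)/(d + (d + 14))) = 5*((221 + d)/(d + (14 + d))) = 5*((221 + d)/(14 + 2*d)) = 5*(221 + d)/(14 + 2*d))
√(k(96) - 42240) = √(5*(221 + 96)/(2*(7 + 96)) - 42240) = √((5/2)*317/103 - 42240) = √((5/2)*(1/103)*317 - 42240) = √(1585/206 - 42240) = √(-8699855/206) = I*√1792170130/206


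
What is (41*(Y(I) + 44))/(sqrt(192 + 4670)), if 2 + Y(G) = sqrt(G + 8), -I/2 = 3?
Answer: 41*sqrt(4862)*(42 + sqrt(2))/4862 ≈ 25.527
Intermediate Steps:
I = -6 (I = -2*3 = -6)
Y(G) = -2 + sqrt(8 + G) (Y(G) = -2 + sqrt(G + 8) = -2 + sqrt(8 + G))
(41*(Y(I) + 44))/(sqrt(192 + 4670)) = (41*((-2 + sqrt(8 - 6)) + 44))/(sqrt(192 + 4670)) = (41*((-2 + sqrt(2)) + 44))/(sqrt(4862)) = (41*(42 + sqrt(2)))*(sqrt(4862)/4862) = (1722 + 41*sqrt(2))*(sqrt(4862)/4862) = sqrt(4862)*(1722 + 41*sqrt(2))/4862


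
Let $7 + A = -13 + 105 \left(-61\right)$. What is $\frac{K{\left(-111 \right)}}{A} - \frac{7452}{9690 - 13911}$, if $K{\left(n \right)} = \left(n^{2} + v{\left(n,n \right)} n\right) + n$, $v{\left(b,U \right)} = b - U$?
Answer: $- \frac{81318}{602665} \approx -0.13493$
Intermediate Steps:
$K{\left(n \right)} = n + n^{2}$ ($K{\left(n \right)} = \left(n^{2} + \left(n - n\right) n\right) + n = \left(n^{2} + 0 n\right) + n = \left(n^{2} + 0\right) + n = n^{2} + n = n + n^{2}$)
$A = -6425$ ($A = -7 + \left(-13 + 105 \left(-61\right)\right) = -7 - 6418 = -6425$)
$\frac{K{\left(-111 \right)}}{A} - \frac{7452}{9690 - 13911} = \frac{\left(-111\right) \left(1 - 111\right)}{-6425} - \frac{7452}{9690 - 13911} = \left(-111\right) \left(-110\right) \left(- \frac{1}{6425}\right) - \frac{7452}{-4221} = 12210 \left(- \frac{1}{6425}\right) - - \frac{828}{469} = - \frac{2442}{1285} + \frac{828}{469} = - \frac{81318}{602665}$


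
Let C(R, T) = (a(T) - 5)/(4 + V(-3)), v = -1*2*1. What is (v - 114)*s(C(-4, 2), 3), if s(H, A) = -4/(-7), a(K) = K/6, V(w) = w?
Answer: -464/7 ≈ -66.286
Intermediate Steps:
a(K) = K/6 (a(K) = K*(1/6) = K/6)
v = -2 (v = -2*1 = -2)
C(R, T) = -5 + T/6 (C(R, T) = (T/6 - 5)/(4 - 3) = (-5 + T/6)/1 = (-5 + T/6)*1 = -5 + T/6)
s(H, A) = 4/7 (s(H, A) = -4*(-1/7) = 4/7)
(v - 114)*s(C(-4, 2), 3) = (-2 - 114)*(4/7) = -116*4/7 = -464/7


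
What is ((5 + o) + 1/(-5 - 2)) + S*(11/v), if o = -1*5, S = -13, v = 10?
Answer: -1011/70 ≈ -14.443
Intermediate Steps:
o = -5
((5 + o) + 1/(-5 - 2)) + S*(11/v) = ((5 - 5) + 1/(-5 - 2)) - 143/10 = (0 + 1/(-7)) - 143/10 = (0 - 1/7) - 13*11/10 = -1/7 - 143/10 = -1011/70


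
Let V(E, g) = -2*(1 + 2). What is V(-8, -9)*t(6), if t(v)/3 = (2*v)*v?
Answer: -1296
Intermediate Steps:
t(v) = 6*v² (t(v) = 3*((2*v)*v) = 3*(2*v²) = 6*v²)
V(E, g) = -6 (V(E, g) = -2*3 = -6)
V(-8, -9)*t(6) = -36*6² = -36*36 = -6*216 = -1296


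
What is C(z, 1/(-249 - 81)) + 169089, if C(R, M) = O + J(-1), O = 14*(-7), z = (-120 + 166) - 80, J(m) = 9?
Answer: 169000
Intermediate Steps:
z = -34 (z = 46 - 80 = -34)
O = -98
C(R, M) = -89 (C(R, M) = -98 + 9 = -89)
C(z, 1/(-249 - 81)) + 169089 = -89 + 169089 = 169000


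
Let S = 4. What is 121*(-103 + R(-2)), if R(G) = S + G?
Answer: -12221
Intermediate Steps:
R(G) = 4 + G
121*(-103 + R(-2)) = 121*(-103 + (4 - 2)) = 121*(-103 + 2) = 121*(-101) = -12221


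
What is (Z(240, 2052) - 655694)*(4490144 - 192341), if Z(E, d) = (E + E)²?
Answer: -1827829829082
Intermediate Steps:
Z(E, d) = 4*E² (Z(E, d) = (2*E)² = 4*E²)
(Z(240, 2052) - 655694)*(4490144 - 192341) = (4*240² - 655694)*(4490144 - 192341) = (4*57600 - 655694)*4297803 = (230400 - 655694)*4297803 = -425294*4297803 = -1827829829082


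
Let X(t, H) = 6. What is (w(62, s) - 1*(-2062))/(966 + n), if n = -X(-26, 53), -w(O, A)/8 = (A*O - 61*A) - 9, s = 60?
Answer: 827/480 ≈ 1.7229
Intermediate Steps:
w(O, A) = 72 + 488*A - 8*A*O (w(O, A) = -8*((A*O - 61*A) - 9) = -8*((-61*A + A*O) - 9) = -8*(-9 - 61*A + A*O) = 72 + 488*A - 8*A*O)
n = -6 (n = -1*6 = -6)
(w(62, s) - 1*(-2062))/(966 + n) = ((72 + 488*60 - 8*60*62) - 1*(-2062))/(966 - 6) = ((72 + 29280 - 29760) + 2062)/960 = (-408 + 2062)*(1/960) = 1654*(1/960) = 827/480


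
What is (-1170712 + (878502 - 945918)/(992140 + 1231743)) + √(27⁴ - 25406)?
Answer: -2603526582112/2223883 + √506035 ≈ -1.1700e+6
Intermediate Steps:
(-1170712 + (878502 - 945918)/(992140 + 1231743)) + √(27⁴ - 25406) = (-1170712 - 67416/2223883) + √(531441 - 25406) = (-1170712 - 67416*1/2223883) + √506035 = (-1170712 - 67416/2223883) + √506035 = -2603526582112/2223883 + √506035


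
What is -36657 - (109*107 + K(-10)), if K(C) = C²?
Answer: -48420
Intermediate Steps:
-36657 - (109*107 + K(-10)) = -36657 - (109*107 + (-10)²) = -36657 - (11663 + 100) = -36657 - 1*11763 = -36657 - 11763 = -48420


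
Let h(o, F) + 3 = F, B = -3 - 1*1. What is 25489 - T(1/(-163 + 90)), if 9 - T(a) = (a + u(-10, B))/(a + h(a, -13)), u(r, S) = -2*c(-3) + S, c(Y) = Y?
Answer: 29785975/1169 ≈ 25480.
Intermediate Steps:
B = -4 (B = -3 - 1 = -4)
h(o, F) = -3 + F
u(r, S) = 6 + S (u(r, S) = -2*(-3) + S = 6 + S)
T(a) = 9 - (2 + a)/(-16 + a) (T(a) = 9 - (a + (6 - 4))/(a + (-3 - 13)) = 9 - (a + 2)/(a - 16) = 9 - (2 + a)/(-16 + a))
25489 - T(1/(-163 + 90)) = 25489 - 2*(-73 + 4/(-163 + 90))/(-16 + 1/(-163 + 90)) = 25489 - 2*(-73 + 4/(-73))/(-16 + 1/(-73)) = 25489 - 2*(-73 + 4*(-1/73))/(-16 - 1/73) = 25489 - 2*(-73 - 4/73)/(-1169/73) = 25489 - 2*(-73)*(-5333)/(1169*73) = 25489 - 1*10666/1169 = 25489 - 10666/1169 = 29785975/1169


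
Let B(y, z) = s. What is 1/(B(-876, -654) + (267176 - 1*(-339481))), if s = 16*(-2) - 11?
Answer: 1/606614 ≈ 1.6485e-6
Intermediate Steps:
s = -43 (s = -32 - 11 = -43)
B(y, z) = -43
1/(B(-876, -654) + (267176 - 1*(-339481))) = 1/(-43 + (267176 - 1*(-339481))) = 1/(-43 + (267176 + 339481)) = 1/(-43 + 606657) = 1/606614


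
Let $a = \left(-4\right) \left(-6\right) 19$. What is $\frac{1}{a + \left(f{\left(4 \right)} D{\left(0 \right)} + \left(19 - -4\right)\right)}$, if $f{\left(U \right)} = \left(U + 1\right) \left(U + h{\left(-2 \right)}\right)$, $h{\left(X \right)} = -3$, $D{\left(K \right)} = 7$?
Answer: $\frac{1}{514} \approx 0.0019455$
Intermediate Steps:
$a = 456$ ($a = 24 \cdot 19 = 456$)
$f{\left(U \right)} = \left(1 + U\right) \left(-3 + U\right)$ ($f{\left(U \right)} = \left(U + 1\right) \left(U - 3\right) = \left(1 + U\right) \left(-3 + U\right)$)
$\frac{1}{a + \left(f{\left(4 \right)} D{\left(0 \right)} + \left(19 - -4\right)\right)} = \frac{1}{456 + \left(\left(-3 + 4^{2} - 8\right) 7 + \left(19 - -4\right)\right)} = \frac{1}{456 + \left(\left(-3 + 16 - 8\right) 7 + \left(19 + 4\right)\right)} = \frac{1}{456 + \left(5 \cdot 7 + 23\right)} = \frac{1}{456 + \left(35 + 23\right)} = \frac{1}{456 + 58} = \frac{1}{514}$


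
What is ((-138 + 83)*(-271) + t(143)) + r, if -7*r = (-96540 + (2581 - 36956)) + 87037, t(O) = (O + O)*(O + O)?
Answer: 720785/7 ≈ 1.0297e+5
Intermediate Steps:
t(O) = 4*O**2 (t(O) = (2*O)*(2*O) = 4*O**2)
r = 43878/7 (r = -((-96540 + (2581 - 36956)) + 87037)/7 = -((-96540 - 34375) + 87037)/7 = -(-130915 + 87037)/7 = -1/7*(-43878) = 43878/7 ≈ 6268.3)
((-138 + 83)*(-271) + t(143)) + r = ((-138 + 83)*(-271) + 4*143**2) + 43878/7 = (-55*(-271) + 4*20449) + 43878/7 = (14905 + 81796) + 43878/7 = 96701 + 43878/7 = 720785/7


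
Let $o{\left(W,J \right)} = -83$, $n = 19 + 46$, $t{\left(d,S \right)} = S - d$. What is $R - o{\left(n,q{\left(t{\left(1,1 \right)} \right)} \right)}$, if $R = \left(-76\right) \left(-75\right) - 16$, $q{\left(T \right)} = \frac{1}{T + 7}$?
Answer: $5767$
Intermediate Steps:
$q{\left(T \right)} = \frac{1}{7 + T}$
$n = 65$
$R = 5684$ ($R = 5700 - 16 = 5684$)
$R - o{\left(n,q{\left(t{\left(1,1 \right)} \right)} \right)} = 5684 - -83 = 5684 + 83 = 5767$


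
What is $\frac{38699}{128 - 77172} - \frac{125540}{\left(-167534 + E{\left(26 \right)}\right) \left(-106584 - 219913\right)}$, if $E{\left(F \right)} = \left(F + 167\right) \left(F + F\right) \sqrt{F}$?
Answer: $- \frac{945738372794679983}{1882816093685658692} - \frac{62995972 \sqrt{26}}{415449270451381} \approx -0.5023$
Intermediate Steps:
$E{\left(F \right)} = 2 F^{\frac{3}{2}} \left(167 + F\right)$ ($E{\left(F \right)} = \left(167 + F\right) 2 F \sqrt{F} = 2 F \left(167 + F\right) \sqrt{F} = 2 F^{\frac{3}{2}} \left(167 + F\right)$)
$\frac{38699}{128 - 77172} - \frac{125540}{\left(-167534 + E{\left(26 \right)}\right) \left(-106584 - 219913\right)} = \frac{38699}{128 - 77172} - \frac{125540}{\left(-167534 + 2 \cdot 26^{\frac{3}{2}} \left(167 + 26\right)\right) \left(-106584 - 219913\right)} = \frac{38699}{128 - 77172} - \frac{125540}{\left(-167534 + 2 \cdot 26 \sqrt{26} \cdot 193\right) \left(-326497\right)} = \frac{38699}{-77044} - \frac{125540}{\left(-167534 + 10036 \sqrt{26}\right) \left(-326497\right)} = 38699 \left(- \frac{1}{77044}\right) - \frac{125540}{54699348398 - 3276723892 \sqrt{26}} = - \frac{38699}{77044} - \frac{125540}{54699348398 - 3276723892 \sqrt{26}}$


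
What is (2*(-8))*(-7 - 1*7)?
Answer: 224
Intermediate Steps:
(2*(-8))*(-7 - 1*7) = -16*(-7 - 7) = -16*(-14) = 224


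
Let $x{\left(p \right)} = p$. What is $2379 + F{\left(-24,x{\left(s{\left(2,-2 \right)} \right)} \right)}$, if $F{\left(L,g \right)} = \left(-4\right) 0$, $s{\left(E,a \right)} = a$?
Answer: $2379$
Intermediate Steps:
$F{\left(L,g \right)} = 0$
$2379 + F{\left(-24,x{\left(s{\left(2,-2 \right)} \right)} \right)} = 2379 + 0 = 2379$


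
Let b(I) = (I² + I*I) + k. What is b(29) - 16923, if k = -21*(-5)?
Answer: -15136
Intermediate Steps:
k = 105
b(I) = 105 + 2*I² (b(I) = (I² + I*I) + 105 = (I² + I²) + 105 = 2*I² + 105 = 105 + 2*I²)
b(29) - 16923 = (105 + 2*29²) - 16923 = (105 + 2*841) - 16923 = (105 + 1682) - 16923 = 1787 - 16923 = -15136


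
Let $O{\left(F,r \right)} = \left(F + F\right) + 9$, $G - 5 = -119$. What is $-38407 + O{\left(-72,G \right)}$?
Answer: $-38542$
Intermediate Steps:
$G = -114$ ($G = 5 - 119 = -114$)
$O{\left(F,r \right)} = 9 + 2 F$ ($O{\left(F,r \right)} = 2 F + 9 = 9 + 2 F$)
$-38407 + O{\left(-72,G \right)} = -38407 + \left(9 + 2 \left(-72\right)\right) = -38407 + \left(9 - 144\right) = -38407 - 135 = -38542$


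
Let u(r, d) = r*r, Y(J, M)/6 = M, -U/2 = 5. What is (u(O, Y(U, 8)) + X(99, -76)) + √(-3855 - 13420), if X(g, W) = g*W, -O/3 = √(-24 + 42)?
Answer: -7362 + 5*I*√691 ≈ -7362.0 + 131.43*I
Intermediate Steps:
U = -10 (U = -2*5 = -10)
Y(J, M) = 6*M
O = -9*√2 (O = -3*√(-24 + 42) = -9*√2 ≈ -12.728)
u(r, d) = r²
X(g, W) = W*g
(u(O, Y(U, 8)) + X(99, -76)) + √(-3855 - 13420) = ((-9*√2)² - 76*99) + √(-3855 - 13420) = (162 - 7524) + √(-17275) = -7362 + 5*I*√691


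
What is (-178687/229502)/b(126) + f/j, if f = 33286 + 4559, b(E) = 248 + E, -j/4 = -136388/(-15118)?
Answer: -51585167022827/49187786648 ≈ -1048.7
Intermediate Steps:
j = -272776/7559 (j = -(-545552)/(-15118) = -(-545552)*(-1)/15118 = -4*68194/7559 = -272776/7559 ≈ -36.086)
f = 37845
(-178687/229502)/b(126) + f/j = (-178687/229502)/(248 + 126) + 37845/(-272776/7559) = -178687*1/229502/374 + 37845*(-7559/272776) = -178687/229502*1/374 - 286070355/272776 = -10511/5049044 - 286070355/272776 = -51585167022827/49187786648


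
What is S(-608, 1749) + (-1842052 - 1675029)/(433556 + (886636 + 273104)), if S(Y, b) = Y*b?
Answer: -1694301737113/1593296 ≈ -1.0634e+6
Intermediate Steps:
S(-608, 1749) + (-1842052 - 1675029)/(433556 + (886636 + 273104)) = -608*1749 + (-1842052 - 1675029)/(433556 + (886636 + 273104)) = -1063392 - 3517081/(433556 + 1159740) = -1063392 - 3517081/1593296 = -1694301737113/1593296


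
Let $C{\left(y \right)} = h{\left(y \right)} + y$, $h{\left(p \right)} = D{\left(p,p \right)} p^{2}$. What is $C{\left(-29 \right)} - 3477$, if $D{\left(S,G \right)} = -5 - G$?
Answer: $16678$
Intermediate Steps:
$h{\left(p \right)} = p^{2} \left(-5 - p\right)$ ($h{\left(p \right)} = \left(-5 - p\right) p^{2} = p^{2} \left(-5 - p\right)$)
$C{\left(y \right)} = y + y^{2} \left(-5 - y\right)$ ($C{\left(y \right)} = y^{2} \left(-5 - y\right) + y = y + y^{2} \left(-5 - y\right)$)
$C{\left(-29 \right)} - 3477 = - 29 \left(1 - - 29 \left(5 - 29\right)\right) - 3477 = - 29 \left(1 - \left(-29\right) \left(-24\right)\right) - 3477 = - 29 \left(1 - 696\right) - 3477 = \left(-29\right) \left(-695\right) - 3477 = 20155 - 3477 = 16678$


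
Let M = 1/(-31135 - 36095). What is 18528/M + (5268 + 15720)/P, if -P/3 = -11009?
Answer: -13713222569964/11009 ≈ -1.2456e+9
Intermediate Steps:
P = 33027 (P = -3*(-11009) = 33027)
M = -1/67230 (M = 1/(-67230) = -1/67230 ≈ -1.4874e-5)
18528/M + (5268 + 15720)/P = 18528/(-1/67230) + (5268 + 15720)/33027 = 18528*(-67230) + 20988*(1/33027) = -1245637440 + 6996/11009 = -13713222569964/11009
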